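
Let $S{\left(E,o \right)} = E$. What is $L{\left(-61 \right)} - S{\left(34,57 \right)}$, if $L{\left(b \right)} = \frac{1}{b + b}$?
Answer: $- \frac{4149}{122} \approx -34.008$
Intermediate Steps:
$L{\left(b \right)} = \frac{1}{2 b}$
$L{\left(-61 \right)} - S{\left(34,57 \right)} = \frac{1}{2 \left(-61\right)} - 34 = \frac{1}{2} \left(- \frac{1}{61}\right) - 34 = - \frac{1}{122} - 34 = - \frac{4149}{122}$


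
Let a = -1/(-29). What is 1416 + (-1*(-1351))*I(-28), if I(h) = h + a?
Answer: -1054597/29 ≈ -36365.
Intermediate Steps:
a = 1/29 (a = -1*(-1/29) = 1/29 ≈ 0.034483)
I(h) = 1/29 + h (I(h) = h + 1/29 = 1/29 + h)
1416 + (-1*(-1351))*I(-28) = 1416 + (-1*(-1351))*(1/29 - 28) = 1416 + 1351*(-811/29) = 1416 - 1095661/29 = -1054597/29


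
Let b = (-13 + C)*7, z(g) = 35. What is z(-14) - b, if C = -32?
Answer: 350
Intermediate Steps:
b = -315 (b = (-13 - 32)*7 = -45*7 = -315)
z(-14) - b = 35 - 1*(-315) = 35 + 315 = 350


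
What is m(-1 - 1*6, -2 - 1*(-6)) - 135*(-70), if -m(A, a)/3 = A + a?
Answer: 9459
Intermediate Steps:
m(A, a) = -3*A - 3*a (m(A, a) = -3*(A + a) = -3*A - 3*a)
m(-1 - 1*6, -2 - 1*(-6)) - 135*(-70) = (-3*(-1 - 1*6) - 3*(-2 - 1*(-6))) - 135*(-70) = (-3*(-1 - 6) - 3*(-2 + 6)) + 9450 = (-3*(-7) - 3*4) + 9450 = (21 - 12) + 9450 = 9 + 9450 = 9459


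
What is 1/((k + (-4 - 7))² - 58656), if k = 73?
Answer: -1/54812 ≈ -1.8244e-5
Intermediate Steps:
1/((k + (-4 - 7))² - 58656) = 1/((73 + (-4 - 7))² - 58656) = 1/((73 - 11)² - 58656) = 1/(62² - 58656) = 1/(3844 - 58656) = 1/(-54812) = -1/54812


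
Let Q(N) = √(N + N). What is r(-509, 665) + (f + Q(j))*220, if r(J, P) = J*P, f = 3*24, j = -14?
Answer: -322645 + 440*I*√7 ≈ -3.2265e+5 + 1164.1*I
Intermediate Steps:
Q(N) = √2*√N (Q(N) = √(2*N) = √2*√N)
f = 72
r(-509, 665) + (f + Q(j))*220 = -509*665 + (72 + √2*√(-14))*220 = -338485 + (72 + √2*(I*√14))*220 = -338485 + (72 + 2*I*√7)*220 = -338485 + (15840 + 440*I*√7) = -322645 + 440*I*√7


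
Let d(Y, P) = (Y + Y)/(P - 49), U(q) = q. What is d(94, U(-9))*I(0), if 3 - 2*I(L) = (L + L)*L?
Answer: -141/29 ≈ -4.8621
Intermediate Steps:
d(Y, P) = 2*Y/(-49 + P) (d(Y, P) = (2*Y)/(-49 + P) = 2*Y/(-49 + P))
I(L) = 3/2 - L² (I(L) = 3/2 - (L + L)*L/2 = 3/2 - 2*L*L/2 = 3/2 - L²)
d(94, U(-9))*I(0) = (2*94/(-49 - 9))*(3/2 - 1*0²) = (2*94/(-58))*(3/2 - 1*0) = (2*94*(-1/58))*(3/2 + 0) = -94/29*3/2 = -141/29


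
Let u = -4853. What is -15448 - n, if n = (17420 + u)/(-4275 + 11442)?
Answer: -36909461/2389 ≈ -15450.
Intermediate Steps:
n = 4189/2389 (n = (17420 - 4853)/(-4275 + 11442) = 12567/7167 = 12567*(1/7167) = 4189/2389 ≈ 1.7535)
-15448 - n = -15448 - 1*4189/2389 = -15448 - 4189/2389 = -36909461/2389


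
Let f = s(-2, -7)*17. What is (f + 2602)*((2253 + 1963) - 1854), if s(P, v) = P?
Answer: 6065616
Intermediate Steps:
f = -34 (f = -2*17 = -34)
(f + 2602)*((2253 + 1963) - 1854) = (-34 + 2602)*((2253 + 1963) - 1854) = 2568*(4216 - 1854) = 2568*2362 = 6065616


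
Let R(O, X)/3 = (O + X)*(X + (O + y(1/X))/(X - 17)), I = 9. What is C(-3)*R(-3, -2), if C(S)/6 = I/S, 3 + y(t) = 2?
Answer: -9180/19 ≈ -483.16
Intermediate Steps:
y(t) = -1 (y(t) = -3 + 2 = -1)
C(S) = 54/S (C(S) = 6*(9/S) = 54/S)
R(O, X) = 3*(O + X)*(X + (-1 + O)/(-17 + X)) (R(O, X) = 3*((O + X)*(X + (O - 1)/(X - 17))) = 3*((O + X)*(X + (-1 + O)/(-17 + X))) = 3*(O + X)*(X + (-1 + O)/(-17 + X)))
C(-3)*R(-3, -2) = (54/(-3))*(3*((-3)**2 + (-2)**3 - 1*(-3) - 1*(-2) - 17*(-2)**2 - 3*(-2)**2 - 16*(-3)*(-2))/(-17 - 2)) = (54*(-1/3))*(3*(9 - 8 + 3 + 2 - 17*4 - 3*4 - 96)/(-19)) = -54*(-1)*(9 - 8 + 3 + 2 - 68 - 12 - 96)/19 = -54*(-1)*(-170)/19 = -18*510/19 = -9180/19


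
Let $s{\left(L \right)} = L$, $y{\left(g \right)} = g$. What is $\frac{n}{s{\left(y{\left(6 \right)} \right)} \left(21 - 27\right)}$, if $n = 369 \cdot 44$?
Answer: $-451$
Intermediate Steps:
$n = 16236$
$\frac{n}{s{\left(y{\left(6 \right)} \right)} \left(21 - 27\right)} = \frac{16236}{6 \left(21 - 27\right)} = \frac{16236}{6 \left(-6\right)} = \frac{16236}{-36} = 16236 \left(- \frac{1}{36}\right) = -451$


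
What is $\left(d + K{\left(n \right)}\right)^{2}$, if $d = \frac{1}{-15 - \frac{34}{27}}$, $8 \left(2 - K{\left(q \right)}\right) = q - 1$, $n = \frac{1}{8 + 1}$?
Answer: $\frac{65577604}{15610401} \approx 4.2009$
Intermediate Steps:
$n = \frac{1}{9} \approx 0.11111$
$K{\left(q \right)} = \frac{17}{8} - \frac{q}{8}$ ($K{\left(q \right)} = 2 - \frac{q - 1}{8} = 2 - \frac{-1 + q}{8} = 2 - \left(- \frac{1}{8} + \frac{q}{8}\right) = \frac{17}{8} - \frac{q}{8}$)
$d = - \frac{27}{439}$ ($d = \frac{1}{-15 - \frac{34}{27}} = \frac{1}{- \frac{439}{27}} = - \frac{27}{439} \approx -0.061503$)
$\left(d + K{\left(n \right)}\right)^{2} = \left(- \frac{27}{439} + \left(\frac{17}{8} - \frac{1}{72}\right)\right)^{2} = \left(- \frac{27}{439} + \frac{19}{9}\right)^{2} = \left(\frac{8098}{3951}\right)^{2} = \frac{65577604}{15610401}$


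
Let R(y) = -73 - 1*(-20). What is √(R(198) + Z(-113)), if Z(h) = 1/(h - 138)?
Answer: 2*I*√834826/251 ≈ 7.2804*I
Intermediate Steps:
Z(h) = 1/(-138 + h)
R(y) = -53 (R(y) = -73 + 20 = -53)
√(R(198) + Z(-113)) = √(-53 + 1/(-138 - 113)) = √(-53 + 1/(-251)) = √(-53 - 1/251) = √(-13304/251) = 2*I*√834826/251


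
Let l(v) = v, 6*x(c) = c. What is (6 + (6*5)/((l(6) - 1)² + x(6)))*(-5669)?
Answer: -527217/13 ≈ -40555.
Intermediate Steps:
x(c) = c/6
(6 + (6*5)/((l(6) - 1)² + x(6)))*(-5669) = (6 + (6*5)/((6 - 1)² + (⅙)*6))*(-5669) = (6 + 30/(5² + 1))*(-5669) = (6 + 30/(25 + 1))*(-5669) = (6 + 30/26)*(-5669) = (6 + 30*(1/26))*(-5669) = (6 + 15/13)*(-5669) = (93/13)*(-5669) = -527217/13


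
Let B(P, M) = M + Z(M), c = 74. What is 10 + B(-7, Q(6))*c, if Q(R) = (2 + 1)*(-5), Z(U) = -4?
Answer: -1396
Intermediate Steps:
Q(R) = -15 (Q(R) = 3*(-5) = -15)
B(P, M) = -4 + M (B(P, M) = M - 4 = -4 + M)
10 + B(-7, Q(6))*c = 10 + (-4 - 15)*74 = 10 - 19*74 = 10 - 1406 = -1396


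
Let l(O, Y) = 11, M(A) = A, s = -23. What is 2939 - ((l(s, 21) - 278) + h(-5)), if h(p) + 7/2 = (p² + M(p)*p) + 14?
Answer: 6291/2 ≈ 3145.5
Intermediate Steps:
h(p) = 21/2 + 2*p² (h(p) = -7/2 + ((p² + p*p) + 14) = -7/2 + ((p² + p²) + 14) = -7/2 + (2*p² + 14) = -7/2 + (14 + 2*p²) = 21/2 + 2*p²)
2939 - ((l(s, 21) - 278) + h(-5)) = 2939 - ((11 - 278) + (21/2 + 2*(-5)²)) = 2939 - (-267 + (21/2 + 2*25)) = 2939 - (-267 + (21/2 + 50)) = 2939 - (-267 + 121/2) = 2939 - 1*(-413/2) = 2939 + 413/2 = 6291/2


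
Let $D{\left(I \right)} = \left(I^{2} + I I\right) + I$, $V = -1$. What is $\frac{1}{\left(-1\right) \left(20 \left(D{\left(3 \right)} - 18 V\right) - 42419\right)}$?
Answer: $\frac{1}{41639} \approx 2.4016 \cdot 10^{-5}$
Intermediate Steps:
$D{\left(I \right)} = I + 2 I^{2}$ ($D{\left(I \right)} = \left(I^{2} + I^{2}\right) + I = 2 I^{2} + I = I + 2 I^{2}$)
$\frac{1}{\left(-1\right) \left(20 \left(D{\left(3 \right)} - 18 V\right) - 42419\right)} = \frac{1}{\left(-1\right) \left(20 \left(3 \left(1 + 2 \cdot 3\right) - -18\right) - 42419\right)} = \frac{1}{\left(-1\right) \left(20 \left(3 \left(1 + 6\right) + 18\right) - 42419\right)} = \frac{1}{\left(-1\right) \left(20 \left(3 \cdot 7 + 18\right) - 42419\right)} = \frac{1}{\left(-1\right) \left(20 \left(21 + 18\right) - 42419\right)} = \frac{1}{\left(-1\right) \left(20 \cdot 39 - 42419\right)} = \frac{1}{\left(-1\right) \left(780 - 42419\right)} = \frac{1}{\left(-1\right) \left(-41639\right)} = \frac{1}{41639}$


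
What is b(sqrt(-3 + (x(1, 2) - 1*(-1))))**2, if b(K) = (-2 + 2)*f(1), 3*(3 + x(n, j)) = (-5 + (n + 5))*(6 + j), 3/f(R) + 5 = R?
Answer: 0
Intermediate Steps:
f(R) = 3/(-5 + R)
x(n, j) = -3 + n*(6 + j)/3 (x(n, j) = -3 + ((-5 + (n + 5))*(6 + j))/3 = -3 + ((-5 + (5 + n))*(6 + j))/3 = -3 + (n*(6 + j))/3 = -3 + n*(6 + j)/3)
b(K) = 0 (b(K) = (-2 + 2)*(3/(-5 + 1)) = 0*(3/(-4)) = 0*(3*(-1/4)) = 0*(-3/4) = 0)
b(sqrt(-3 + (x(1, 2) - 1*(-1))))**2 = 0**2 = 0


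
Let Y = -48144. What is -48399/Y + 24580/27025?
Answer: 9770049/5102320 ≈ 1.9148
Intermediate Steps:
-48399/Y + 24580/27025 = -48399/(-48144) + 24580/27025 = -48399*(-1/48144) + 24580*(1/27025) = 949/944 + 4916/5405 = 9770049/5102320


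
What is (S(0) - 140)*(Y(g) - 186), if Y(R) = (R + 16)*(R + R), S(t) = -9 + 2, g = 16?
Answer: -123186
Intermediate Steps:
S(t) = -7
Y(R) = 2*R*(16 + R) (Y(R) = (16 + R)*(2*R) = 2*R*(16 + R))
(S(0) - 140)*(Y(g) - 186) = (-7 - 140)*(2*16*(16 + 16) - 186) = -147*(2*16*32 - 186) = -147*(1024 - 186) = -147*838 = -123186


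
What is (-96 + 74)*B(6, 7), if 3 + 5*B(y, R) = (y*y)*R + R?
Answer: -5632/5 ≈ -1126.4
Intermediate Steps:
B(y, R) = -⅗ + R/5 + R*y²/5 (B(y, R) = -⅗ + ((y*y)*R + R)/5 = -⅗ + (y²*R + R)/5 = -⅗ + (R*y² + R)/5 = -⅗ + (R + R*y²)/5 = -⅗ + (R/5 + R*y²/5) = -⅗ + R/5 + R*y²/5)
(-96 + 74)*B(6, 7) = (-96 + 74)*(-⅗ + (⅕)*7 + (⅕)*7*6²) = -22*(-⅗ + 7/5 + (⅕)*7*36) = -22*(-⅗ + 7/5 + 252/5) = -22*256/5 = -5632/5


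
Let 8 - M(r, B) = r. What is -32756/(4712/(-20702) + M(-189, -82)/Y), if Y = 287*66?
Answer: 583856767032/3871655 ≈ 1.5080e+5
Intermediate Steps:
Y = 18942
M(r, B) = 8 - r
-32756/(4712/(-20702) + M(-189, -82)/Y) = -32756/(4712/(-20702) + (8 - 1*(-189))/18942) = -32756/(4712*(-1/20702) + (8 + 189)*(1/18942)) = -32756/(-2356/10351 + 197*(1/18942)) = -32756/(-2356/10351 + 197/18942) = -32756/(-3871655/17824422) = -32756*(-17824422/3871655) = 583856767032/3871655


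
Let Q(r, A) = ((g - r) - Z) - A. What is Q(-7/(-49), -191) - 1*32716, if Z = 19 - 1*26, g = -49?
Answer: -227970/7 ≈ -32567.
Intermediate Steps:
Z = -7 (Z = 19 - 26 = -7)
Q(r, A) = -42 - A - r (Q(r, A) = ((-49 - r) - 1*(-7)) - A = ((-49 - r) + 7) - A = (-42 - r) - A = -42 - A - r)
Q(-7/(-49), -191) - 1*32716 = (-42 - 1*(-191) - (-7)/(-49)) - 1*32716 = (-42 + 191 - (-7)*(-1)/49) - 32716 = (-42 + 191 - 1*1/7) - 32716 = (-42 + 191 - 1/7) - 32716 = 1042/7 - 32716 = -227970/7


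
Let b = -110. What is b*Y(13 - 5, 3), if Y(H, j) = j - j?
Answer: 0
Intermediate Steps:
Y(H, j) = 0
b*Y(13 - 5, 3) = -110*0 = 0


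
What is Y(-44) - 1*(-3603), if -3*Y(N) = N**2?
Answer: 8873/3 ≈ 2957.7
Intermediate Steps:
Y(N) = -N**2/3
Y(-44) - 1*(-3603) = -1/3*(-44)**2 - 1*(-3603) = -1/3*1936 + 3603 = -1936/3 + 3603 = 8873/3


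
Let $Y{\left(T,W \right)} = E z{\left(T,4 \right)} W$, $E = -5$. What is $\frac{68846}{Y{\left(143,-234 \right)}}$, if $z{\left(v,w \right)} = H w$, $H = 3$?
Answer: $\frac{34423}{7020} \approx 4.9036$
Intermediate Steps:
$z{\left(v,w \right)} = 3 w$
$Y{\left(T,W \right)} = - 60 W$ ($Y{\left(T,W \right)} = - 5 \cdot 3 \cdot 4 W = \left(-5\right) 12 W = - 60 W$)
$\frac{68846}{Y{\left(143,-234 \right)}} = \frac{68846}{\left(-60\right) \left(-234\right)} = \frac{68846}{14040} = 68846 \cdot \frac{1}{14040} = \frac{34423}{7020}$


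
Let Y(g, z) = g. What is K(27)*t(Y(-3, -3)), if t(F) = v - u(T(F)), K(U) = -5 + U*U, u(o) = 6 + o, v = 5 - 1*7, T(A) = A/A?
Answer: -6516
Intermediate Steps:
T(A) = 1
v = -2 (v = 5 - 7 = -2)
K(U) = -5 + U²
t(F) = -9 (t(F) = -2 - (6 + 1) = -2 - 1*7 = -2 - 7 = -9)
K(27)*t(Y(-3, -3)) = (-5 + 27²)*(-9) = (-5 + 729)*(-9) = 724*(-9) = -6516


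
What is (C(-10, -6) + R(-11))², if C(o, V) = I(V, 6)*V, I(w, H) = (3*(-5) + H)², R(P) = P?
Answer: 247009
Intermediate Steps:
I(w, H) = (-15 + H)²
C(o, V) = 81*V (C(o, V) = (-15 + 6)²*V = (-9)²*V = 81*V)
(C(-10, -6) + R(-11))² = (81*(-6) - 11)² = (-486 - 11)² = (-497)² = 247009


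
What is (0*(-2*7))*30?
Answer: 0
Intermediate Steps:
(0*(-2*7))*30 = (0*(-14))*30 = 0*30 = 0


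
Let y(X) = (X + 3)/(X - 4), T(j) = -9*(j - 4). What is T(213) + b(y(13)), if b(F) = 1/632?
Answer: -1188791/632 ≈ -1881.0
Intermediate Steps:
T(j) = 36 - 9*j (T(j) = -9*(-4 + j) = 36 - 9*j)
y(X) = (3 + X)/(-4 + X)
b(F) = 1/632
T(213) + b(y(13)) = (36 - 9*213) + 1/632 = (36 - 1917) + 1/632 = -1881 + 1/632 = -1188791/632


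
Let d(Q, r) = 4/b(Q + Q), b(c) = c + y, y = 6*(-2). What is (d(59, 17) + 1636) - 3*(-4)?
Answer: 87346/53 ≈ 1648.0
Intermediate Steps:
y = -12
b(c) = -12 + c (b(c) = c - 12 = -12 + c)
d(Q, r) = 4/(-12 + 2*Q) (d(Q, r) = 4/(-12 + (Q + Q)) = 4/(-12 + 2*Q))
(d(59, 17) + 1636) - 3*(-4) = (2/(-6 + 59) + 1636) - 3*(-4) = (2/53 + 1636) + 12 = 86710/53 + 12 = 87346/53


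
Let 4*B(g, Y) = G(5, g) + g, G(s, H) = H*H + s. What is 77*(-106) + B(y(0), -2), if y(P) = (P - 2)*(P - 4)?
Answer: -32571/4 ≈ -8142.8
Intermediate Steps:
G(s, H) = s + H² (G(s, H) = H² + s = s + H²)
y(P) = (-4 + P)*(-2 + P) (y(P) = (-2 + P)*(-4 + P) = (-4 + P)*(-2 + P))
B(g, Y) = 5/4 + g/4 + g²/4 (B(g, Y) = ((5 + g²) + g)/4 = (5 + g + g²)/4 = 5/4 + g/4 + g²/4)
77*(-106) + B(y(0), -2) = 77*(-106) + (5/4 + (8 + 0² - 6*0)/4 + (8 + 0² - 6*0)²/4) = -8162 + (5/4 + (8 + 0 + 0)/4 + (8 + 0 + 0)²/4) = -8162 + (5/4 + (¼)*8 + (¼)*8²) = -8162 + (5/4 + 2 + (¼)*64) = -8162 + (5/4 + 2 + 16) = -8162 + 77/4 = -32571/4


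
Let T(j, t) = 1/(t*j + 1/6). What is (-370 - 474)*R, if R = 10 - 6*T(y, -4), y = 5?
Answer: -1034744/119 ≈ -8695.3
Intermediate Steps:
T(j, t) = 1/(1/6 + j*t) (T(j, t) = 1/(j*t + 1/6) = 1/(1/6 + j*t))
R = 1226/119 (R = 10 - 36/(1 + 6*5*(-4)) = 10 - 36/(1 - 120) = 10 - 36/(-119) = 10 - 36*(-1)/119 = 10 - 6*(-6/119) = 10 + 36/119 = 1226/119 ≈ 10.303)
(-370 - 474)*R = (-370 - 474)*(1226/119) = -844*1226/119 = -1034744/119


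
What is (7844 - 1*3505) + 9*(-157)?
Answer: 2926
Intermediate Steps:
(7844 - 1*3505) + 9*(-157) = (7844 - 3505) - 1413 = 4339 - 1413 = 2926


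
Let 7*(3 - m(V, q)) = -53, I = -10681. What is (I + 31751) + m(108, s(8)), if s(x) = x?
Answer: 147564/7 ≈ 21081.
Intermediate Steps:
m(V, q) = 74/7 (m(V, q) = 3 - 1/7*(-53) = 3 + 53/7 = 74/7)
(I + 31751) + m(108, s(8)) = (-10681 + 31751) + 74/7 = 21070 + 74/7 = 147564/7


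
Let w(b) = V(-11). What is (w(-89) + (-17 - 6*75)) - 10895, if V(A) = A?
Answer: -11373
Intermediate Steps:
w(b) = -11
(w(-89) + (-17 - 6*75)) - 10895 = (-11 + (-17 - 6*75)) - 10895 = (-11 + (-17 - 450)) - 10895 = (-11 - 467) - 10895 = -478 - 10895 = -11373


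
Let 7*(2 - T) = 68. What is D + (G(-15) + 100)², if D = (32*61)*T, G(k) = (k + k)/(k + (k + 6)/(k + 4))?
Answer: -21912633/4732 ≈ -4630.7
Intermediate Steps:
G(k) = 2*k/(k + (6 + k)/(4 + k)) (G(k) = (2*k)/(k + (6 + k)/(4 + k)) = 2*k/(k + (6 + k)/(4 + k)))
T = -54/7 (T = 2 - ⅐*68 = 2 - 68/7 = -54/7 ≈ -7.7143)
D = -105408/7 (D = (32*61)*(-54/7) = 1952*(-54/7) = -105408/7 ≈ -15058.)
D + (G(-15) + 100)² = -105408/7 + (2*(-15)*(4 - 15)/(6 + (-15)² + 5*(-15)) + 100)² = -105408/7 + (2*(-15)*(-11)/(6 + 225 - 75) + 100)² = -105408/7 + (2*(-15)*(-11)/156 + 100)² = -105408/7 + (2*(-15)*(1/156)*(-11) + 100)² = -105408/7 + (55/26 + 100)² = -105408/7 + (2655/26)² = -105408/7 + 7049025/676 = -21912633/4732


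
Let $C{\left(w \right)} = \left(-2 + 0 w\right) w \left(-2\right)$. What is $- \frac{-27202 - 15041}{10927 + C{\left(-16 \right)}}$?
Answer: $\frac{14081}{3621} \approx 3.8887$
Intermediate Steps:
$C{\left(w \right)} = 4 w$ ($C{\left(w \right)} = \left(-2 + 0\right) w \left(-2\right) = - 2 w \left(-2\right) = 4 w$)
$- \frac{-27202 - 15041}{10927 + C{\left(-16 \right)}} = - \frac{-27202 - 15041}{10927 + 4 \left(-16\right)} = - \frac{-42243}{10927 - 64} = - \frac{-42243}{10863} = \left(-1\right) \left(- \frac{14081}{3621}\right) = \frac{14081}{3621}$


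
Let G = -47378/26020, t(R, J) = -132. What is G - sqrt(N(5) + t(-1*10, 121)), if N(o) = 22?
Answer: -23689/13010 - I*sqrt(110) ≈ -1.8208 - 10.488*I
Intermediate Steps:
G = -23689/13010 (G = -47378*1/26020 = -23689/13010 ≈ -1.8208)
G - sqrt(N(5) + t(-1*10, 121)) = -23689/13010 - sqrt(22 - 132) = -23689/13010 - sqrt(-110) = -23689/13010 - I*sqrt(110)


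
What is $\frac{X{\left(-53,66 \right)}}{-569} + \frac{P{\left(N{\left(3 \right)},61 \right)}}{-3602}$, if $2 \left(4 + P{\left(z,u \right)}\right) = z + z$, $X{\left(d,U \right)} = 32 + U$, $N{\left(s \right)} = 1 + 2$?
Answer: $- \frac{352427}{2049538} \approx -0.17195$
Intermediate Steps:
$N{\left(s \right)} = 3$
$P{\left(z,u \right)} = -4 + z$ ($P{\left(z,u \right)} = -4 + \frac{z + z}{2} = -4 + \frac{2 z}{2} = -4 + z$)
$\frac{X{\left(-53,66 \right)}}{-569} + \frac{P{\left(N{\left(3 \right)},61 \right)}}{-3602} = \frac{32 + 66}{-569} + \frac{-4 + 3}{-3602} = 98 \left(- \frac{1}{569}\right) - - \frac{1}{3602} = - \frac{98}{569} + \frac{1}{3602} = - \frac{352427}{2049538}$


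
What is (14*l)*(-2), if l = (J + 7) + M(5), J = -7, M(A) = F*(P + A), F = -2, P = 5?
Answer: 560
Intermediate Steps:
M(A) = -10 - 2*A (M(A) = -2*(5 + A) = -10 - 2*A)
l = -20 (l = (-7 + 7) + (-10 - 2*5) = 0 + (-10 - 10) = 0 - 20 = -20)
(14*l)*(-2) = (14*(-20))*(-2) = -280*(-2) = 560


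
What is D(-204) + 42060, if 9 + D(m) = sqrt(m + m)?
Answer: 42051 + 2*I*sqrt(102) ≈ 42051.0 + 20.199*I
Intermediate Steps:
D(m) = -9 + sqrt(2)*sqrt(m) (D(m) = -9 + sqrt(m + m) = -9 + sqrt(2*m) = -9 + sqrt(2)*sqrt(m))
D(-204) + 42060 = (-9 + sqrt(2)*sqrt(-204)) + 42060 = (-9 + sqrt(2)*(2*I*sqrt(51))) + 42060 = (-9 + 2*I*sqrt(102)) + 42060 = 42051 + 2*I*sqrt(102)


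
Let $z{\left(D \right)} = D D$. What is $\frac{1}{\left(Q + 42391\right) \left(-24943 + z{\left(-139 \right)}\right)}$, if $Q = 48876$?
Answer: $- \frac{1}{513103074} \approx -1.9489 \cdot 10^{-9}$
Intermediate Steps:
$z{\left(D \right)} = D^{2}$
$\frac{1}{\left(Q + 42391\right) \left(-24943 + z{\left(-139 \right)}\right)} = \frac{1}{\left(48876 + 42391\right) \left(-24943 + \left(-139\right)^{2}\right)} = \frac{1}{91267 \left(-24943 + 19321\right)} = \frac{1}{91267 \left(-5622\right)} = \frac{1}{-513103074} = - \frac{1}{513103074}$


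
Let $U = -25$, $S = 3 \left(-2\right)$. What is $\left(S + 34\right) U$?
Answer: $-700$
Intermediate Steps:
$S = -6$
$\left(S + 34\right) U = \left(-6 + 34\right) \left(-25\right) = 28 \left(-25\right) = -700$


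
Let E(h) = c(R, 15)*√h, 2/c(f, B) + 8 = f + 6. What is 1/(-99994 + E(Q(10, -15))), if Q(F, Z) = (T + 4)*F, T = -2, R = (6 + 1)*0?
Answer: -49997/4999400008 + √5/4999400008 ≈ -1.0000e-5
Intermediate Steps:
R = 0 (R = 7*0 = 0)
c(f, B) = 2/(-2 + f) (c(f, B) = 2/(-8 + (f + 6)) = 2/(-8 + (6 + f)) = 2/(-2 + f))
Q(F, Z) = 2*F (Q(F, Z) = (-2 + 4)*F = 2*F)
E(h) = -√h (E(h) = (2/(-2 + 0))*√h = (2/(-2))*√h = (2*(-½))*√h = -√h)
1/(-99994 + E(Q(10, -15))) = 1/(-99994 - √(2*10)) = 1/(-99994 - √20) = 1/(-99994 - 2*√5)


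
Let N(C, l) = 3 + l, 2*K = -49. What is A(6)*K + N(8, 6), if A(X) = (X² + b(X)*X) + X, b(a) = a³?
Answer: -32772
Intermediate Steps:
A(X) = X + X² + X⁴ (A(X) = (X² + X³*X) + X = (X² + X⁴) + X = X + X² + X⁴)
K = -49/2 (K = (½)*(-49) = -49/2 ≈ -24.500)
A(6)*K + N(8, 6) = (6*(1 + 6 + 6³))*(-49/2) + (3 + 6) = (6*(1 + 6 + 216))*(-49/2) + 9 = (6*223)*(-49/2) + 9 = 1338*(-49/2) + 9 = -32781 + 9 = -32772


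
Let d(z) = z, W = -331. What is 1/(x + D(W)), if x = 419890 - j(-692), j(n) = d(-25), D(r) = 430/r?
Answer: 331/138991435 ≈ 2.3814e-6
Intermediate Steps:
j(n) = -25
x = 419915 (x = 419890 - 1*(-25) = 419890 + 25 = 419915)
1/(x + D(W)) = 1/(419915 + 430/(-331)) = 1/(419915 + 430*(-1/331)) = 1/(419915 - 430/331) = 1/(138991435/331) = 331/138991435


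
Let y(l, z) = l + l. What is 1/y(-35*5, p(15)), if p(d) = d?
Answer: -1/350 ≈ -0.0028571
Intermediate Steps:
y(l, z) = 2*l
1/y(-35*5, p(15)) = 1/(2*(-35*5)) = 1/(2*(-175)) = 1/(-350) = -1/350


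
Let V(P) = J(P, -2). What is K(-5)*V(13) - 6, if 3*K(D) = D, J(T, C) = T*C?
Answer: 112/3 ≈ 37.333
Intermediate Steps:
J(T, C) = C*T
K(D) = D/3
V(P) = -2*P
K(-5)*V(13) - 6 = ((⅓)*(-5))*(-2*13) - 6 = -5/3*(-26) - 6 = 130/3 - 6 = 112/3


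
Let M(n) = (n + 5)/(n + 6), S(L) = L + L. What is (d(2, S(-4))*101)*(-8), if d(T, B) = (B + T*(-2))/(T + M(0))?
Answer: 58176/17 ≈ 3422.1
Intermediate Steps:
S(L) = 2*L
M(n) = (5 + n)/(6 + n)
d(T, B) = (B - 2*T)/(⅚ + T) (d(T, B) = (B + T*(-2))/(T + (5 + 0)/(6 + 0)) = (B - 2*T)/(T + 5/6) = (B - 2*T)/(T + (⅙)*5) = (B - 2*T)/(T + ⅚) = (B - 2*T)/(⅚ + T))
(d(2, S(-4))*101)*(-8) = ((6*(2*(-4) - 2*2)/(5 + 6*2))*101)*(-8) = ((6*(-8 - 4)/(5 + 12))*101)*(-8) = ((6*(-12)/17)*101)*(-8) = ((6*(1/17)*(-12))*101)*(-8) = -72/17*101*(-8) = -7272/17*(-8) = 58176/17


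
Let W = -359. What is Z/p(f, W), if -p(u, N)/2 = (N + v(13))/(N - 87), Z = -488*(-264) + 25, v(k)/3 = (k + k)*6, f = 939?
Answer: 28735111/109 ≈ 2.6363e+5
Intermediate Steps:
v(k) = 36*k (v(k) = 3*((k + k)*6) = 3*((2*k)*6) = 3*(12*k) = 36*k)
Z = 128857 (Z = 128832 + 25 = 128857)
p(u, N) = -2*(468 + N)/(-87 + N) (p(u, N) = -2*(N + 36*13)/(N - 87) = -2*(N + 468)/(-87 + N) = -2*(468 + N)/(-87 + N))
Z/p(f, W) = 128857/((2*(-468 - 1*(-359))/(-87 - 359))) = 128857/((2*(-468 + 359)/(-446))) = 128857/((2*(-1/446)*(-109))) = 128857/(109/223) = 128857*(223/109) = 28735111/109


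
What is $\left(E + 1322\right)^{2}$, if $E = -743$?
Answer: $335241$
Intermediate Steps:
$\left(E + 1322\right)^{2} = \left(-743 + 1322\right)^{2} = 579^{2} = 335241$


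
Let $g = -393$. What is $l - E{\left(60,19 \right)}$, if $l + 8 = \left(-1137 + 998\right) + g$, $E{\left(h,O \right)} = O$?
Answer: $-559$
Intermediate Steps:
$l = -540$ ($l = -8 + \left(\left(-1137 + 998\right) - 393\right) = -8 - 532 = -540$)
$l - E{\left(60,19 \right)} = -540 - 19 = -559$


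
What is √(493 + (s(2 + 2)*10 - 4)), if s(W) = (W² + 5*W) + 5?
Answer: √899 ≈ 29.983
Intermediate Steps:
s(W) = 5 + W² + 5*W
√(493 + (s(2 + 2)*10 - 4)) = √(493 + ((5 + (2 + 2)² + 5*(2 + 2))*10 - 4)) = √(493 + ((5 + 4² + 5*4)*10 - 4)) = √(493 + ((5 + 16 + 20)*10 - 4)) = √(493 + (41*10 - 4)) = √(493 + (410 - 4)) = √(493 + 406) = √899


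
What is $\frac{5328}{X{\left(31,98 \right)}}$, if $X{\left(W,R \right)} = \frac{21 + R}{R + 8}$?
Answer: $\frac{564768}{119} \approx 4746.0$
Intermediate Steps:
$X{\left(W,R \right)} = \frac{21 + R}{8 + R}$
$\frac{5328}{X{\left(31,98 \right)}} = \frac{5328}{\frac{1}{8 + 98} \left(21 + 98\right)} = \frac{5328}{\frac{1}{106} \cdot 119} = \frac{5328}{\frac{119}{106}} = 5328 \cdot \frac{106}{119} = \frac{564768}{119}$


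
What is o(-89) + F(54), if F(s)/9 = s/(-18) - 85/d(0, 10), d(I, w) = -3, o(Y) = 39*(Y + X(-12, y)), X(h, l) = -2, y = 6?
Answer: -3321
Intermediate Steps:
o(Y) = -78 + 39*Y (o(Y) = 39*(Y - 2) = 39*(-2 + Y) = -78 + 39*Y)
F(s) = 255 - s/2 (F(s) = 9*(s/(-18) - 85/(-3)) = 9*(s*(-1/18) - 85*(-1/3)) = 9*(-s/18 + 85/3) = 9*(85/3 - s/18) = 255 - s/2)
o(-89) + F(54) = (-78 + 39*(-89)) + (255 - 1/2*54) = (-78 - 3471) + (255 - 27) = -3549 + 228 = -3321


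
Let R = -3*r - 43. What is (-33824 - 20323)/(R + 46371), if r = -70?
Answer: -54147/46538 ≈ -1.1635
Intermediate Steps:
R = 167 (R = -3*(-70) - 43 = 210 - 43 = 167)
(-33824 - 20323)/(R + 46371) = (-33824 - 20323)/(167 + 46371) = -54147/46538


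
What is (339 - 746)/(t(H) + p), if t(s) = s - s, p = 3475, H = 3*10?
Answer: -407/3475 ≈ -0.11712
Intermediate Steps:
H = 30
t(s) = 0
(339 - 746)/(t(H) + p) = (339 - 746)/(0 + 3475) = -407/3475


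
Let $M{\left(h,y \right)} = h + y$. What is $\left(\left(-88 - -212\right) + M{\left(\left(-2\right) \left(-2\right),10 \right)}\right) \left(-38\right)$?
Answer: $-5244$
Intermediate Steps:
$\left(\left(-88 - -212\right) + M{\left(\left(-2\right) \left(-2\right),10 \right)}\right) \left(-38\right) = \left(\left(-88 - -212\right) + \left(\left(-2\right) \left(-2\right) + 10\right)\right) \left(-38\right) = \left(\left(-88 + 212\right) + \left(4 + 10\right)\right) \left(-38\right) = \left(124 + 14\right) \left(-38\right) = 138 \left(-38\right) = -5244$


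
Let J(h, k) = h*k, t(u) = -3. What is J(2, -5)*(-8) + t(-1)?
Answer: 77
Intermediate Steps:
J(2, -5)*(-8) + t(-1) = (2*(-5))*(-8) - 3 = -10*(-8) - 3 = 80 - 3 = 77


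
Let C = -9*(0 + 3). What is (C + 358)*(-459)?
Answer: -151929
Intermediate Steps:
C = -27 (C = -9*3 = -27)
(C + 358)*(-459) = (-27 + 358)*(-459) = 331*(-459) = -151929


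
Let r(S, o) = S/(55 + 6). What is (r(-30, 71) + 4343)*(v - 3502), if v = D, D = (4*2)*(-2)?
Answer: -931893574/61 ≈ -1.5277e+7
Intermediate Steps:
D = -16 (D = 8*(-2) = -16)
r(S, o) = S/61
v = -16
(r(-30, 71) + 4343)*(v - 3502) = ((1/61)*(-30) + 4343)*(-16 - 3502) = (-30/61 + 4343)*(-3518) = (264893/61)*(-3518) = -931893574/61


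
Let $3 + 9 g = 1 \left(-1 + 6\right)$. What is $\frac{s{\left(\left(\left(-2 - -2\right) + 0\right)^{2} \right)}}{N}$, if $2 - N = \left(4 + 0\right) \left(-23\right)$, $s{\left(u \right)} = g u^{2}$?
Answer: $0$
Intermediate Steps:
$g = \frac{2}{9}$ ($g = - \frac{1}{3} + \frac{1 \left(-1 + 6\right)}{9} = - \frac{1}{3} + \frac{1 \cdot 5}{9} = - \frac{1}{3} + \frac{1}{9} \cdot 5 = - \frac{1}{3} + \frac{5}{9} = \frac{2}{9} \approx 0.22222$)
$s{\left(u \right)} = \frac{2 u^{2}}{9}$
$N = 94$ ($N = 2 - \left(4 + 0\right) \left(-23\right) = 2 - 4 \left(-23\right) = 2 - -92 = 2 + 92 = 94$)
$\frac{s{\left(\left(\left(-2 - -2\right) + 0\right)^{2} \right)}}{N} = \frac{\frac{2}{9} \left(\left(\left(-2 - -2\right) + 0\right)^{2}\right)^{2}}{94} = \frac{2 \left(\left(\left(-2 + 2\right) + 0\right)^{2}\right)^{2}}{9} \cdot \frac{1}{94} = \frac{2 \left(\left(0 + 0\right)^{2}\right)^{2}}{9} \cdot \frac{1}{94} = \frac{2 \left(0^{2}\right)^{2}}{9} \cdot \frac{1}{94} = \frac{2 \cdot 0^{2}}{9} \cdot \frac{1}{94} = \frac{2}{9} \cdot 0 \cdot \frac{1}{94} = 0 \cdot \frac{1}{94} = 0$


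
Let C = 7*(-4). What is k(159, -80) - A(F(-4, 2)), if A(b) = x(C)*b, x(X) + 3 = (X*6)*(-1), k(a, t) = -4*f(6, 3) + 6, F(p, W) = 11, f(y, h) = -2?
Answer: -1801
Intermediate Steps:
k(a, t) = 14 (k(a, t) = -4*(-2) + 6 = 8 + 6 = 14)
C = -28
x(X) = -3 - 6*X (x(X) = -3 + (X*6)*(-1) = -3 + (6*X)*(-1) = -3 - 6*X)
A(b) = 165*b (A(b) = (-3 - 6*(-28))*b = (-3 + 168)*b = 165*b)
k(159, -80) - A(F(-4, 2)) = 14 - 165*11 = 14 - 1*1815 = 14 - 1815 = -1801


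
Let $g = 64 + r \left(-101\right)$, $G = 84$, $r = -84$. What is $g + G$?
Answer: $8632$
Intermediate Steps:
$g = 8548$ ($g = 64 - -8484 = 64 + 8484 = 8548$)
$g + G = 8548 + 84 = 8632$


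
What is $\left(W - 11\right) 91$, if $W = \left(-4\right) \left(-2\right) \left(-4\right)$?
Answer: $-3913$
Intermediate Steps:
$W = -32$ ($W = 8 \left(-4\right) = -32$)
$\left(W - 11\right) 91 = \left(-32 - 11\right) 91 = \left(-43\right) 91 = -3913$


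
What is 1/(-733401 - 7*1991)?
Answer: -1/747338 ≈ -1.3381e-6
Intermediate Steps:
1/(-733401 - 7*1991) = 1/(-733401 - 13937) = 1/(-747338) = -1/747338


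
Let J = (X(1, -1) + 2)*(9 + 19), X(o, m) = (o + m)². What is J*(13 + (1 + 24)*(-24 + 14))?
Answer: -13272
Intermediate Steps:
X(o, m) = (m + o)²
J = 56 (J = ((-1 + 1)² + 2)*(9 + 19) = (0² + 2)*28 = (0 + 2)*28 = 2*28 = 56)
J*(13 + (1 + 24)*(-24 + 14)) = 56*(13 + (1 + 24)*(-24 + 14)) = 56*(13 + 25*(-10)) = 56*(13 - 250) = 56*(-237) = -13272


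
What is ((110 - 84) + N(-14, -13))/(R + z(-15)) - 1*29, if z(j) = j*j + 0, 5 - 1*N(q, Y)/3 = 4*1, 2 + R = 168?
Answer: -11310/391 ≈ -28.926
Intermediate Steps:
R = 166 (R = -2 + 168 = 166)
N(q, Y) = 3 (N(q, Y) = 15 - 12 = 3)
z(j) = j**2 (z(j) = j**2 + 0 = j**2)
((110 - 84) + N(-14, -13))/(R + z(-15)) - 1*29 = ((110 - 84) + 3)/(166 + (-15)**2) - 1*29 = (26 + 3)/(166 + 225) - 29 = 29/391 - 29 = -11310/391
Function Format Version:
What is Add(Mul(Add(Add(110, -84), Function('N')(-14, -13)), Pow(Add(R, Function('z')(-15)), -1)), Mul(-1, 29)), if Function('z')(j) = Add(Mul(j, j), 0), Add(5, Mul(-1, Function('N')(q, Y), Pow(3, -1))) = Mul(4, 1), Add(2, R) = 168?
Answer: Rational(-11310, 391) ≈ -28.926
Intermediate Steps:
R = 166 (R = Add(-2, 168) = 166)
Function('N')(q, Y) = 3 (Function('N')(q, Y) = Add(15, Mul(-3, Mul(4, 1))) = Add(15, Mul(-3, 4)) = Add(15, -12) = 3)
Function('z')(j) = Pow(j, 2) (Function('z')(j) = Add(Pow(j, 2), 0) = Pow(j, 2))
Add(Mul(Add(Add(110, -84), Function('N')(-14, -13)), Pow(Add(R, Function('z')(-15)), -1)), Mul(-1, 29)) = Add(Mul(Add(Add(110, -84), 3), Pow(Add(166, Pow(-15, 2)), -1)), Mul(-1, 29)) = Add(Mul(Add(26, 3), Pow(Add(166, 225), -1)), -29) = Add(Mul(29, Pow(391, -1)), -29) = Add(Mul(29, Rational(1, 391)), -29) = Add(Rational(29, 391), -29) = Rational(-11310, 391)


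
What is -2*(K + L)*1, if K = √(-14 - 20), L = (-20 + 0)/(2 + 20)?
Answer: 20/11 - 2*I*√34 ≈ 1.8182 - 11.662*I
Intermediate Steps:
L = -10/11 (L = -20/22 = -20*1/22 = -10/11 ≈ -0.90909)
K = I*√34 (K = √(-34) = I*√34 ≈ 5.8309*I)
-2*(K + L)*1 = -2*(I*√34 - 10/11)*1 = -2*(-10/11 + I*√34)*1 = (20/11 - 2*I*√34)*1 = 20/11 - 2*I*√34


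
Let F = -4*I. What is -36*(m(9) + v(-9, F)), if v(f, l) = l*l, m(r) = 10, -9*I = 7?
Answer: -6376/9 ≈ -708.44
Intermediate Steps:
I = -7/9 (I = -⅑*7 = -7/9 ≈ -0.77778)
F = 28/9 (F = -4*(-7/9) = 28/9 ≈ 3.1111)
v(f, l) = l²
-36*(m(9) + v(-9, F)) = -36*(10 + (28/9)²) = -36*(10 + 784/81) = -36*1594/81 = -6376/9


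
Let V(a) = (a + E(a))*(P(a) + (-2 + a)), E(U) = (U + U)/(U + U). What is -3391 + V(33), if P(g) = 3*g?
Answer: 1029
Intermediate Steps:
E(U) = 1 (E(U) = (2*U)/((2*U)) = (2*U)*(1/(2*U)) = 1)
V(a) = (1 + a)*(-2 + 4*a) (V(a) = (a + 1)*(3*a + (-2 + a)) = (1 + a)*(-2 + 4*a))
-3391 + V(33) = -3391 + (-2 + 2*33 + 4*33²) = -3391 + (-2 + 66 + 4*1089) = -3391 + (-2 + 66 + 4356) = -3391 + 4420 = 1029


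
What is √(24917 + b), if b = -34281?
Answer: 2*I*√2341 ≈ 96.768*I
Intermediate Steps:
√(24917 + b) = √(24917 - 34281) = √(-9364) = 2*I*√2341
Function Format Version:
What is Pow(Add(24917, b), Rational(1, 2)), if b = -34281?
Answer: Mul(2, I, Pow(2341, Rational(1, 2))) ≈ Mul(96.768, I)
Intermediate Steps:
Pow(Add(24917, b), Rational(1, 2)) = Pow(Add(24917, -34281), Rational(1, 2)) = Pow(-9364, Rational(1, 2)) = Mul(2, I, Pow(2341, Rational(1, 2)))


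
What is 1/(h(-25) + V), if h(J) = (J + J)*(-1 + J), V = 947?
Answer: 1/2247 ≈ 0.00044504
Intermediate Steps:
h(J) = 2*J*(-1 + J) (h(J) = (2*J)*(-1 + J) = 2*J*(-1 + J))
1/(h(-25) + V) = 1/(2*(-25)*(-1 - 25) + 947) = 1/(2*(-25)*(-26) + 947) = 1/(1300 + 947) = 1/2247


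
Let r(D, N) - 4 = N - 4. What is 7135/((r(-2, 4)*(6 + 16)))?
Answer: 7135/88 ≈ 81.080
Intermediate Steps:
r(D, N) = N (r(D, N) = 4 + (N - 4) = 4 + (-4 + N) = N)
7135/((r(-2, 4)*(6 + 16))) = 7135/((4*(6 + 16))) = 7135/((4*22)) = 7135/88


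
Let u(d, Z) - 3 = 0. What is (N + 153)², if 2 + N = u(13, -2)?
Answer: 23716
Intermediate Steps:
u(d, Z) = 3 (u(d, Z) = 3 + 0 = 3)
N = 1 (N = -2 + 3 = 1)
(N + 153)² = (1 + 153)² = 154² = 23716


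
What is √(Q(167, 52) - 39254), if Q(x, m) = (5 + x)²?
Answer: I*√9670 ≈ 98.336*I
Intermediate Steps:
√(Q(167, 52) - 39254) = √((5 + 167)² - 39254) = √(172² - 39254) = √(29584 - 39254) = √(-9670) = I*√9670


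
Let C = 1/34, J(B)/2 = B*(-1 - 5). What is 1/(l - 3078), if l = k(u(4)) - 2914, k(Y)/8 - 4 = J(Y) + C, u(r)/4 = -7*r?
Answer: 17/81468 ≈ 0.00020867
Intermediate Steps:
J(B) = -12*B (J(B) = 2*(B*(-1 - 5)) = 2*(B*(-6)) = 2*(-6*B) = -12*B)
u(r) = -28*r (u(r) = 4*(-7*r) = -28*r)
C = 1/34 ≈ 0.029412
k(Y) = 548/17 - 96*Y (k(Y) = 32 + 8*(-12*Y + 1/34) = 32 + 8*(1/34 - 12*Y) = 32 + (4/17 - 96*Y) = 548/17 - 96*Y)
l = 133794/17 (l = (548/17 - (-2688)*4) - 2914 = (548/17 - 96*(-112)) - 2914 = (548/17 + 10752) - 2914 = 183332/17 - 2914 = 133794/17 ≈ 7870.2)
1/(l - 3078) = 1/(133794/17 - 3078) = 1/(81468/17) = 17/81468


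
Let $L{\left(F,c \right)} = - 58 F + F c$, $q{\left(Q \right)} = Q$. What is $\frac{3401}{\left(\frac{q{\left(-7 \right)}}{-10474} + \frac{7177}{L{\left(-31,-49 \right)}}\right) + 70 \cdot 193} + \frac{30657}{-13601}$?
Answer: $- \frac{12784644475019671}{6384895612579897} \approx -2.0023$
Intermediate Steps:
$\frac{3401}{\left(\frac{q{\left(-7 \right)}}{-10474} + \frac{7177}{L{\left(-31,-49 \right)}}\right) + 70 \cdot 193} + \frac{30657}{-13601} = \frac{3401}{\left(- \frac{7}{-10474} + \frac{7177}{\left(-31\right) \left(-58 - 49\right)}\right) + 70 \cdot 193} + \frac{30657}{-13601} = \frac{3401}{\left(\left(-7\right) \left(- \frac{1}{10474}\right) + \frac{7177}{\left(-31\right) \left(-107\right)}\right) + 13510} + 30657 \left(- \frac{1}{13601}\right) = \frac{3401}{\left(\frac{7}{10474} + \frac{7177}{3317}\right) + 13510} - \frac{30657}{13601} = \frac{3401}{\frac{75195117}{34742258} + 13510} - \frac{30657}{13601} = \frac{3401}{\frac{469443100697}{34742258}} - \frac{30657}{13601} = 3401 \cdot \frac{34742258}{469443100697} - \frac{30657}{13601} = \frac{118158419458}{469443100697} - \frac{30657}{13601} = - \frac{12784644475019671}{6384895612579897}$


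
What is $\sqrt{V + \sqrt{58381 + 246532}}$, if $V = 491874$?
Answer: $\sqrt{491874 + \sqrt{304913}} \approx 701.73$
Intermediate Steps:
$\sqrt{V + \sqrt{58381 + 246532}} = \sqrt{491874 + \sqrt{58381 + 246532}} = \sqrt{491874 + \sqrt{304913}}$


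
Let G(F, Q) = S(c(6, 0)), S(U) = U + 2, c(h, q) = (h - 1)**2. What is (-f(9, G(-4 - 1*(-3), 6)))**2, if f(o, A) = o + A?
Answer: 1296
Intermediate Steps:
c(h, q) = (-1 + h)**2
S(U) = 2 + U
G(F, Q) = 27 (G(F, Q) = 2 + (-1 + 6)**2 = 2 + 5**2 = 2 + 25 = 27)
f(o, A) = A + o
(-f(9, G(-4 - 1*(-3), 6)))**2 = (-(27 + 9))**2 = (-1*36)**2 = (-36)**2 = 1296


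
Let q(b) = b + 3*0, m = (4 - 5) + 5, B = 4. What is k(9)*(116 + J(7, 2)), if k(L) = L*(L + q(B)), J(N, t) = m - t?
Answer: 13806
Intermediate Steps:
m = 4 (m = -1 + 5 = 4)
q(b) = b (q(b) = b + 0 = b)
J(N, t) = 4 - t
k(L) = L*(4 + L) (k(L) = L*(L + 4) = L*(4 + L))
k(9)*(116 + J(7, 2)) = (9*(4 + 9))*(116 + (4 - 1*2)) = (9*13)*(116 + (4 - 2)) = 117*(116 + 2) = 117*118 = 13806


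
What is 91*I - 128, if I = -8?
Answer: -856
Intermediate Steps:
91*I - 128 = 91*(-8) - 128 = -728 - 128 = -856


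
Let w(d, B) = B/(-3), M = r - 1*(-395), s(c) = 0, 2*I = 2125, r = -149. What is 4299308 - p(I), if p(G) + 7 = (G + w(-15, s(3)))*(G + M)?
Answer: 11636135/4 ≈ 2.9090e+6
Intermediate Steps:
I = 2125/2 (I = (1/2)*2125 = 2125/2 ≈ 1062.5)
M = 246 (M = -149 - 1*(-395) = -149 + 395 = 246)
w(d, B) = -B/3 (w(d, B) = B*(-1/3) = -B/3)
p(G) = -7 + G*(246 + G) (p(G) = -7 + (G - 1/3*0)*(G + 246) = -7 + (G + 0)*(246 + G) = -7 + G*(246 + G))
4299308 - p(I) = 4299308 - (-7 + (2125/2)**2 + 246*(2125/2)) = 4299308 - (-7 + 4515625/4 + 261375) = 4299308 - 1*5561097/4 = 4299308 - 5561097/4 = 11636135/4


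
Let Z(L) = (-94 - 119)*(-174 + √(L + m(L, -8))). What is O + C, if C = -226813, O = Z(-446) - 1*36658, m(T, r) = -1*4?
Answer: -226409 - 3195*I*√2 ≈ -2.2641e+5 - 4518.4*I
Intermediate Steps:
m(T, r) = -4
Z(L) = 37062 - 213*√(-4 + L) (Z(L) = (-94 - 119)*(-174 + √(L - 4)) = -213*(-174 + √(-4 + L)) = 37062 - 213*√(-4 + L))
O = 404 - 3195*I*√2 (O = (37062 - 213*√(-4 - 446)) - 1*36658 = (37062 - 3195*I*√2) - 36658 = 404 - 3195*I*√2 ≈ 404.0 - 4518.4*I)
O + C = (404 - 3195*I*√2) - 226813 = -226409 - 3195*I*√2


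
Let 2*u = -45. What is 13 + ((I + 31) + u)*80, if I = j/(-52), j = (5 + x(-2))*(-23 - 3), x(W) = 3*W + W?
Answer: 573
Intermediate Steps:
u = -45/2 (u = (½)*(-45) = -45/2 ≈ -22.500)
x(W) = 4*W
j = 78 (j = (5 + 4*(-2))*(-23 - 3) = (5 - 8)*(-26) = -3*(-26) = 78)
I = -3/2 (I = 78/(-52) = 78*(-1/52) = -3/2 ≈ -1.5000)
13 + ((I + 31) + u)*80 = 13 + ((-3/2 + 31) - 45/2)*80 = 13 + (59/2 - 45/2)*80 = 13 + 7*80 = 13 + 560 = 573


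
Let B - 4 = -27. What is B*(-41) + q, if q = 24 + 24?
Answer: 991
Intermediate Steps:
B = -23 (B = 4 - 27 = -23)
q = 48
B*(-41) + q = -23*(-41) + 48 = 943 + 48 = 991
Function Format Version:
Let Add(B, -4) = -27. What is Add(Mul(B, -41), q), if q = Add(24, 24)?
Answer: 991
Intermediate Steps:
B = -23 (B = Add(4, -27) = -23)
q = 48
Add(Mul(B, -41), q) = Add(Mul(-23, -41), 48) = Add(943, 48) = 991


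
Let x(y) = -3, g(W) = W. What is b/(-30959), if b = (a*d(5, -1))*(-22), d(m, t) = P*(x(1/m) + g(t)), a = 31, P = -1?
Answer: 2728/30959 ≈ 0.088117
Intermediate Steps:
d(m, t) = 3 - t (d(m, t) = -(-3 + t) = 3 - t)
b = -2728 (b = (31*(3 - 1*(-1)))*(-22) = (31*(3 + 1))*(-22) = (31*4)*(-22) = 124*(-22) = -2728)
b/(-30959) = -2728/(-30959) = -2728*(-1/30959) = 2728/30959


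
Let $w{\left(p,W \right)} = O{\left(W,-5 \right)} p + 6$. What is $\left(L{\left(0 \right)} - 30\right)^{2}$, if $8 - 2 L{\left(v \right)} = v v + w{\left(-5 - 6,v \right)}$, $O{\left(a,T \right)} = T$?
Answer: $\frac{12769}{4} \approx 3192.3$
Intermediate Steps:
$w{\left(p,W \right)} = 6 - 5 p$ ($w{\left(p,W \right)} = - 5 p + 6 = 6 - 5 p$)
$L{\left(v \right)} = - \frac{53}{2} - \frac{v^{2}}{2}$ ($L{\left(v \right)} = 4 - \frac{v v - \left(-6 + 5 \left(-5 - 6\right)\right)}{2} = 4 - \frac{v^{2} - \left(-6 + 5 \left(-5 - 6\right)\right)}{2} = 4 - \frac{v^{2} + \left(6 - -55\right)}{2} = 4 - \frac{v^{2} + \left(6 + 55\right)}{2} = 4 - \frac{v^{2} + 61}{2} = 4 - \frac{61 + v^{2}}{2} = 4 - \left(\frac{61}{2} + \frac{v^{2}}{2}\right) = - \frac{53}{2} - \frac{v^{2}}{2}$)
$\left(L{\left(0 \right)} - 30\right)^{2} = \left(\left(- \frac{53}{2} - \frac{0^{2}}{2}\right) - 30\right)^{2} = \left(\left(- \frac{53}{2} - 0\right) - 30\right)^{2} = \left(\left(- \frac{53}{2} + 0\right) - 30\right)^{2} = \left(- \frac{53}{2} - 30\right)^{2} = \left(- \frac{113}{2}\right)^{2} = \frac{12769}{4}$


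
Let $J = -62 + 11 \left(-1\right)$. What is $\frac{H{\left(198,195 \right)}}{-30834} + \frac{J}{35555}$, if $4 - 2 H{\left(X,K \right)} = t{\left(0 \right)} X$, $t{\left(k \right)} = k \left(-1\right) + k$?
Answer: $- \frac{1160996}{548151435} \approx -0.002118$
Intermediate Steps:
$J = -73$ ($J = -62 - 11 = -73$)
$t{\left(k \right)} = 0$ ($t{\left(k \right)} = - k + k = 0$)
$H{\left(X,K \right)} = 2$ ($H{\left(X,K \right)} = 2 - \frac{0 X}{2} = 2 - 0 = 2 + 0 = 2$)
$\frac{H{\left(198,195 \right)}}{-30834} + \frac{J}{35555} = \frac{2}{-30834} - \frac{73}{35555} = 2 \left(- \frac{1}{30834}\right) - \frac{73}{35555} = - \frac{1}{15417} - \frac{73}{35555} = - \frac{1160996}{548151435}$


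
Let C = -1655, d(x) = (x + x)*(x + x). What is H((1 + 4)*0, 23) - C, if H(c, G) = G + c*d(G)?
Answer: 1678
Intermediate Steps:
d(x) = 4*x² (d(x) = (2*x)*(2*x) = 4*x²)
H(c, G) = G + 4*c*G² (H(c, G) = G + c*(4*G²) = G + 4*c*G²)
H((1 + 4)*0, 23) - C = 23*(1 + 4*23*((1 + 4)*0)) - 1*(-1655) = 23*(1 + 4*23*(5*0)) + 1655 = 23*(1 + 4*23*0) + 1655 = 23*(1 + 0) + 1655 = 23*1 + 1655 = 23 + 1655 = 1678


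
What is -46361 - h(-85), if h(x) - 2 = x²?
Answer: -53588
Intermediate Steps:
h(x) = 2 + x²
-46361 - h(-85) = -46361 - (2 + (-85)²) = -46361 - (2 + 7225) = -46361 - 1*7227 = -46361 - 7227 = -53588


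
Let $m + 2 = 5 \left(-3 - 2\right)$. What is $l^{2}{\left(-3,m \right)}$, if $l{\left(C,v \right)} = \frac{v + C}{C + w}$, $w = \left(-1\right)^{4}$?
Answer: $225$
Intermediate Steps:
$w = 1$
$m = -27$ ($m = -2 + 5 \left(-3 - 2\right) = -2 + 5 \left(-5\right) = -2 - 25 = -27$)
$l{\left(C,v \right)} = \frac{C + v}{1 + C}$ ($l{\left(C,v \right)} = \frac{v + C}{C + 1} = \frac{C + v}{1 + C}$)
$l^{2}{\left(-3,m \right)} = \left(\frac{-3 - 27}{1 - 3}\right)^{2} = \left(\frac{1}{-2} \left(-30\right)\right)^{2} = \left(\left(- \frac{1}{2}\right) \left(-30\right)\right)^{2} = 15^{2} = 225$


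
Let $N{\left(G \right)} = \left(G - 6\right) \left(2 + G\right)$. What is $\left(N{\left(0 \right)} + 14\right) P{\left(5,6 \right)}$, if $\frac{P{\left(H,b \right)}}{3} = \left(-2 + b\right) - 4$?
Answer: $0$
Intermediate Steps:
$P{\left(H,b \right)} = -18 + 3 b$ ($P{\left(H,b \right)} = 3 \left(\left(-2 + b\right) - 4\right) = 3 \left(-6 + b\right) = -18 + 3 b$)
$N{\left(G \right)} = \left(-6 + G\right) \left(2 + G\right)$ ($N{\left(G \right)} = \left(G - 6\right) \left(2 + G\right) = \left(-6 + G\right) \left(2 + G\right)$)
$\left(N{\left(0 \right)} + 14\right) P{\left(5,6 \right)} = \left(\left(-12 + 0^{2} - 0\right) + 14\right) \left(-18 + 3 \cdot 6\right) = \left(\left(-12 + 0 + 0\right) + 14\right) \left(-18 + 18\right) = \left(-12 + 14\right) 0 = 2 \cdot 0 = 0$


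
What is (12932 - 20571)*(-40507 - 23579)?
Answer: 489552954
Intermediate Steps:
(12932 - 20571)*(-40507 - 23579) = -7639*(-64086) = 489552954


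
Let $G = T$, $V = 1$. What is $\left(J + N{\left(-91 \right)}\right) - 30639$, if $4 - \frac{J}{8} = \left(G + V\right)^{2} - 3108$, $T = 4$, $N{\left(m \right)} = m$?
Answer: $-6034$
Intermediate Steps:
$G = 4$
$J = 24696$ ($J = 32 - 8 \left(\left(4 + 1\right)^{2} - 3108\right) = 32 - 8 \left(5^{2} - 3108\right) = 32 - 8 \left(25 - 3108\right) = 32 - -24664 = 32 + 24664 = 24696$)
$\left(J + N{\left(-91 \right)}\right) - 30639 = \left(24696 - 91\right) - 30639 = 24605 - 30639 = -6034$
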